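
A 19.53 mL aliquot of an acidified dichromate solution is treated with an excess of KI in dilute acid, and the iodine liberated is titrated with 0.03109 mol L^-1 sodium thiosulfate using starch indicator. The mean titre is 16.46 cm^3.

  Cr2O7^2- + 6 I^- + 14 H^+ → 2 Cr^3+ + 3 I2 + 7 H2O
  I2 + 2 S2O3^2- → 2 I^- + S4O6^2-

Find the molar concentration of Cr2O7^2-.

n(S2O3^2-) = 0.01646 × 0.03109 = 5.117 × 10^-4 mol
n(I2) = n(S2O3^2-)/2 = 2.559 × 10^-4 mol
From the 1:3 ratio, n(Cr2O7^2-) in the aliquot = 1/3 × 2.559 × 10^-4 = 8.529 × 10^-5 mol
[Cr2O7^2-] = 8.529 × 10^-5 / 0.01953 = 0.004367 mol/L

0.004367 mol/L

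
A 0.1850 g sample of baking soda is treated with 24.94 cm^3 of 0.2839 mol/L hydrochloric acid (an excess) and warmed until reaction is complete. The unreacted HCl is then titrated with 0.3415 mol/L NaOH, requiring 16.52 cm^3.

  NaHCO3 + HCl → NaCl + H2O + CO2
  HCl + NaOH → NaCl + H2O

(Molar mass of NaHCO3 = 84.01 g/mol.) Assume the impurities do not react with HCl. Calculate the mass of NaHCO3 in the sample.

n(HCl) added = 0.02494 × 0.2839 = 7.080 × 10^-3 mol
n(NaOH) used in back-titration = 0.01652 × 0.3415 = 5.642 × 10^-3 mol
n(HCl) left over = 5.642 × 10^-3 mol (1:1 ratio)
n(HCl) consumed by analyte = 7.080 × 10^-3 − 5.642 × 10^-3 = 1.439 × 10^-3 mol
n(NaHCO3) = 1.439 × 10^-3 mol (1:1 ratio)
mass of NaHCO3 = 1.439 × 10^-3 × 84.01 = 0.1209 g

0.1209 g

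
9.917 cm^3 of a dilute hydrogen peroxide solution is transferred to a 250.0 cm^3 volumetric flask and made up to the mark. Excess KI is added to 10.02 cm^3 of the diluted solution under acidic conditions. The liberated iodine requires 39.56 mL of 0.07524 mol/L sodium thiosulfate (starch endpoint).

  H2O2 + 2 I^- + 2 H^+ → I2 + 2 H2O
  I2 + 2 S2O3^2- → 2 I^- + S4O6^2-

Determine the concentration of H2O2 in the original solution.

3.744 mol/L

n(S2O3^2-) = 0.03956 × 0.07524 = 2.976 × 10^-3 mol
n(I2) = n(S2O3^2-)/2 = 1.488 × 10^-3 mol
n(H2O2) in the aliquot = 1.488 × 10^-3 mol (1:1 ratio)
[H2O2]_dilute = 1.488 × 10^-3 / 0.01002 = 0.1485 mol/L
[H2O2]_original = 0.1485 × 250.0/9.917 = 3.744 mol/L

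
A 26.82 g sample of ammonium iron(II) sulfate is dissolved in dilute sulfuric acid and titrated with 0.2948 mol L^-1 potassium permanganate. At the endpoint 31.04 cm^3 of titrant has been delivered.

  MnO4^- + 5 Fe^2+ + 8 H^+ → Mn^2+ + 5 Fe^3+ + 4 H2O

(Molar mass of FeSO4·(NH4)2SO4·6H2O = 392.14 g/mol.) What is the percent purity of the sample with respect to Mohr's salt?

n(KMnO4) = 0.03104 L × 0.2948 mol/L = 9.151 × 10^-3 mol
From the 5:1 ratio, n(FeSO4·(NH4)2SO4·6H2O) = 5/1 × 9.151 × 10^-3 = 0.04575 mol
mass of FeSO4·(NH4)2SO4·6H2O = 0.04575 × 392.14 g/mol = 17.94 g
% FeSO4·(NH4)2SO4·6H2O = 17.94 / 26.82 × 100 = 66.90 %

66.90 %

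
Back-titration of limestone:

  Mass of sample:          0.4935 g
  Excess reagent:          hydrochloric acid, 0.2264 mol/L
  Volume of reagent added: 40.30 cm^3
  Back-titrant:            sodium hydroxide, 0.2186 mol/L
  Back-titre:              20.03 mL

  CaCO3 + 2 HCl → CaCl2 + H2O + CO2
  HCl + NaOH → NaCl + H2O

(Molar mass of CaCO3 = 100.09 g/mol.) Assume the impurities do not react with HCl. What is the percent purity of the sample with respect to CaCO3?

48.12 %

n(HCl) added = 0.04030 × 0.2264 = 9.124 × 10^-3 mol
n(NaOH) used in back-titration = 0.02003 × 0.2186 = 4.379 × 10^-3 mol
n(HCl) left over = 4.379 × 10^-3 mol (1:1 ratio)
n(HCl) consumed by analyte = 9.124 × 10^-3 − 4.379 × 10^-3 = 4.745 × 10^-3 mol
From the 1:2 ratio, n(CaCO3) = 1/2 × 4.745 × 10^-3 = 2.373 × 10^-3 mol
mass of CaCO3 = 2.373 × 10^-3 × 100.09 = 0.2375 g
% CaCO3 = 0.2375 / 0.4935 × 100 = 48.12 %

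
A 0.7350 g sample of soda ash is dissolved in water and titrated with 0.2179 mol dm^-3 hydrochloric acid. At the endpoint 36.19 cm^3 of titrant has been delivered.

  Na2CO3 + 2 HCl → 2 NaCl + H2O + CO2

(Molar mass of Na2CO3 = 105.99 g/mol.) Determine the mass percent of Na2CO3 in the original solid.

n(HCl) = 0.03619 L × 0.2179 mol/L = 7.886 × 10^-3 mol
From the 1:2 ratio, n(Na2CO3) = 1/2 × 7.886 × 10^-3 = 3.943 × 10^-3 mol
mass of Na2CO3 = 3.943 × 10^-3 × 105.99 g/mol = 0.4179 g
% Na2CO3 = 0.4179 / 0.7350 × 100 = 56.86 %

56.86 %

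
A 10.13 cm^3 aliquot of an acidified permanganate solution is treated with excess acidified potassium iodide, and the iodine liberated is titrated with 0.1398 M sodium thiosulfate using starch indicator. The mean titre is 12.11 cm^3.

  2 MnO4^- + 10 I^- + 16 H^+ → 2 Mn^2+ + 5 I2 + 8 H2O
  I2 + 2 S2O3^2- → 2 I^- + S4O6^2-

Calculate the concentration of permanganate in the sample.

n(S2O3^2-) = 0.01211 × 0.1398 = 1.693 × 10^-3 mol
n(I2) = n(S2O3^2-)/2 = 8.465 × 10^-4 mol
From the 2:5 ratio, n(MnO4^-) in the aliquot = 2/5 × 8.465 × 10^-4 = 3.386 × 10^-4 mol
[MnO4^-] = 3.386 × 10^-4 / 0.01013 = 0.03343 mol/L

0.03343 M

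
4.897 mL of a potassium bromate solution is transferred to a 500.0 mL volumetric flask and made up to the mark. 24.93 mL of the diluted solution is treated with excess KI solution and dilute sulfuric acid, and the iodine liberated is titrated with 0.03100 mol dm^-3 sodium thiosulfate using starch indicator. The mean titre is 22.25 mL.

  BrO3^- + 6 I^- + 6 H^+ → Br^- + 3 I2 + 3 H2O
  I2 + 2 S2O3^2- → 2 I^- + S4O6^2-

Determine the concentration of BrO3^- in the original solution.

0.4708 mol/L

n(S2O3^2-) = 0.02225 × 0.03100 = 6.897 × 10^-4 mol
n(I2) = n(S2O3^2-)/2 = 3.449 × 10^-4 mol
From the 1:3 ratio, n(BrO3^-) in the aliquot = 1/3 × 3.449 × 10^-4 = 1.150 × 10^-4 mol
[BrO3^-]_dilute = 1.150 × 10^-4 / 0.02493 = 0.004611 mol/L
[BrO3^-]_original = 0.004611 × 500.0/4.897 = 0.4708 mol/L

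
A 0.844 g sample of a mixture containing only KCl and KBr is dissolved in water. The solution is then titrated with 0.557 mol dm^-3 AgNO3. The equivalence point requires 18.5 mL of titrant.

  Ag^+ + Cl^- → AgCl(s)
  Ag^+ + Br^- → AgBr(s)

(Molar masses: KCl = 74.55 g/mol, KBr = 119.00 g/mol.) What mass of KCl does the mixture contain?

0.641 g

n(AgNO3) = 0.0185 × 0.557 = 0.0103 mol
Let x = n(KCl), y = n(KBr).
Titrant: 1x + 1y = 0.0103;  mass: 74.55x + 119.00y = 0.844
Solving, x = 8.60 × 10^-3 mol, y = 1.71 × 10^-3 mol
mass of KCl = 8.60 × 10^-3 × 74.55 = 0.641 g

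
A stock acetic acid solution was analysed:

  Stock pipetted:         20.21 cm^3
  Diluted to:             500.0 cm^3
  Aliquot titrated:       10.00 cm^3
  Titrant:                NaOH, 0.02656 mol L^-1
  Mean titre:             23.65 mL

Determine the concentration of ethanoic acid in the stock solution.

CH3COOH + NaOH → CH3COONa + H2O
n(NaOH) = 0.02365 × 0.02656 = 6.281 × 10^-4 mol
n(CH3COOH) in the aliquot = 6.281 × 10^-4 mol (1:1 ratio)
[CH3COOH]_dilute = 6.281 × 10^-4 / 0.01000 = 0.06281 mol/L
Dilution factor = 500.0 / 20.21 = 24.74
[CH3COOH]_stock = 0.06281 × 24.74 = 1.554 mol/L

1.554 mol/L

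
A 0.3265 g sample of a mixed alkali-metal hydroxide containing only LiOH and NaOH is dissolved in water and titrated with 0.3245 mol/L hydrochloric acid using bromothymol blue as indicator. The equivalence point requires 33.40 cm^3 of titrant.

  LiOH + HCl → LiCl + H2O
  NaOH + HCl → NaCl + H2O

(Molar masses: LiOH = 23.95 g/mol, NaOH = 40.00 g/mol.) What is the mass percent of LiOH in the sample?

n(HCl) = 0.03340 × 0.3245 = 0.01084 mol
Let x = n(LiOH), y = n(NaOH).
Titrant: 1x + 1y = 0.01084;  mass: 23.95x + 40.00y = 0.3265
Solving, x = 6.669 × 10^-3 mol, y = 4.170 × 10^-3 mol
mass of LiOH = 6.669 × 10^-3 × 23.95 = 0.1597 g
% LiOH = 0.1597 / 0.3265 × 100 = 48.92 %

48.92 %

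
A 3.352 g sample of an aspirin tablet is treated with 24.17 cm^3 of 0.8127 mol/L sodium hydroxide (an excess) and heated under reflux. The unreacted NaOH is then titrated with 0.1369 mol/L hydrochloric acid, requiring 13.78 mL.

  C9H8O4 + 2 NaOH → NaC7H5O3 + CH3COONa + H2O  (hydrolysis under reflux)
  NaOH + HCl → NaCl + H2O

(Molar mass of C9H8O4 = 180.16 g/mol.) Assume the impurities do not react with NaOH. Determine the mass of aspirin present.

1.600 g

n(NaOH) added = 0.02417 × 0.8127 = 0.01964 mol
n(HCl) used in back-titration = 0.01378 × 0.1369 = 1.886 × 10^-3 mol
n(NaOH) left over = 1.886 × 10^-3 mol (1:1 ratio)
n(NaOH) consumed by analyte = 0.01964 − 1.886 × 10^-3 = 0.01776 mol
From the 1:2 ratio, n(C9H8O4) = 1/2 × 0.01776 = 8.878 × 10^-3 mol
mass of C9H8O4 = 8.878 × 10^-3 × 180.16 = 1.600 g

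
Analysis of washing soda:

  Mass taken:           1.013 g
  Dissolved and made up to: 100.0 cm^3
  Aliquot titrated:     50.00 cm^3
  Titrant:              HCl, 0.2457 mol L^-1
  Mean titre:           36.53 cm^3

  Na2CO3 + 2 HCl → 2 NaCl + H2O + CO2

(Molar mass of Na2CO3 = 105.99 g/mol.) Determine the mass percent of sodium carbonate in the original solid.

93.91 %

n(HCl) per titration = 0.03653 × 0.2457 = 8.975 × 10^-3 mol
From the 1:2 ratio, n(Na2CO3) in each aliquot = 1/2 × 8.975 × 10^-3 = 4.488 × 10^-3 mol
n(Na2CO3) in the whole flask = 4.488 × 10^-3 × 100.0/50.00 = 8.975 × 10^-3 mol
mass of Na2CO3 = 8.975 × 10^-3 × 105.99 = 0.9513 g
% Na2CO3 = 0.9513 / 1.013 × 100 = 93.91 %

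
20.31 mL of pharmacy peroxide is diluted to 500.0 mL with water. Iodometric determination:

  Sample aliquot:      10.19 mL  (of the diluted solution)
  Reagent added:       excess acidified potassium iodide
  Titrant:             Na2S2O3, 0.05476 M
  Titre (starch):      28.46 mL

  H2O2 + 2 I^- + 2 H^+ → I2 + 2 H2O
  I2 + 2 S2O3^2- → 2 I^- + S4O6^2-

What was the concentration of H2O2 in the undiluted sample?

1.883 M

n(S2O3^2-) = 0.02846 × 0.05476 = 1.558 × 10^-3 mol
n(I2) = n(S2O3^2-)/2 = 7.792 × 10^-4 mol
n(H2O2) in the aliquot = 7.792 × 10^-4 mol (1:1 ratio)
[H2O2]_dilute = 7.792 × 10^-4 / 0.01019 = 0.07647 mol/L
[H2O2]_original = 0.07647 × 500.0/20.31 = 1.883 mol/L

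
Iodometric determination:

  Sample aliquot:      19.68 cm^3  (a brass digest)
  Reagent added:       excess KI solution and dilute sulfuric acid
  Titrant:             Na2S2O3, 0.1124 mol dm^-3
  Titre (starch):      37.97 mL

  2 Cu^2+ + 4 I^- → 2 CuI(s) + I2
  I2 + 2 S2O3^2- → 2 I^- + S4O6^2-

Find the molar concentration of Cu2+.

0.2169 mol/L

n(S2O3^2-) = 0.03797 × 0.1124 = 4.268 × 10^-3 mol
n(I2) = n(S2O3^2-)/2 = 2.134 × 10^-3 mol
From the 2:1 ratio, n(Cu2+) in the aliquot = 2/1 × 2.134 × 10^-3 = 4.268 × 10^-3 mol
[Cu2+] = 4.268 × 10^-3 / 0.01968 = 0.2169 mol/L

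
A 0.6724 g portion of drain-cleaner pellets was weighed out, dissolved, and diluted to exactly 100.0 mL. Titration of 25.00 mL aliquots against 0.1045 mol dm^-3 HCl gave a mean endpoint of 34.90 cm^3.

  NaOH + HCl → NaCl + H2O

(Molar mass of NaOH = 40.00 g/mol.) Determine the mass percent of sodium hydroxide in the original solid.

n(HCl) per titration = 0.03490 × 0.1045 = 3.647 × 10^-3 mol
n(NaOH) in each aliquot = 3.647 × 10^-3 mol (1:1 ratio)
n(NaOH) in the whole flask = 3.647 × 10^-3 × 100.0/25.00 = 0.01459 mol
mass of NaOH = 0.01459 × 40.00 = 0.5835 g
% NaOH = 0.5835 / 0.6724 × 100 = 86.78 %

86.78 %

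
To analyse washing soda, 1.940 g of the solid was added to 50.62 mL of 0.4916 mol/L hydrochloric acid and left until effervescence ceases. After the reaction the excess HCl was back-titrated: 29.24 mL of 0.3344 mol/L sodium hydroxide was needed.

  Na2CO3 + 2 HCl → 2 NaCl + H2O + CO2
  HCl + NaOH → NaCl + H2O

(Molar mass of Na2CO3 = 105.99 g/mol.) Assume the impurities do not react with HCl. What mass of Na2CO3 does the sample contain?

n(HCl) added = 0.05062 × 0.4916 = 0.02488 mol
n(NaOH) used in back-titration = 0.02924 × 0.3344 = 9.778 × 10^-3 mol
n(HCl) left over = 9.778 × 10^-3 mol (1:1 ratio)
n(HCl) consumed by analyte = 0.02488 − 9.778 × 10^-3 = 0.01511 mol
From the 1:2 ratio, n(Na2CO3) = 1/2 × 0.01511 = 7.553 × 10^-3 mol
mass of Na2CO3 = 7.553 × 10^-3 × 105.99 = 0.8006 g

0.8006 g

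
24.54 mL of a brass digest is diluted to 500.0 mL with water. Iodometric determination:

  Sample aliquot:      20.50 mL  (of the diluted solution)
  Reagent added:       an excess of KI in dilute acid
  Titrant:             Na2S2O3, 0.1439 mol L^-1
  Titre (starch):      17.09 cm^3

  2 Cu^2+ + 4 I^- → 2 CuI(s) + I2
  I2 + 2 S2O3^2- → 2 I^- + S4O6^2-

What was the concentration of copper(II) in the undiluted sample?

n(S2O3^2-) = 0.01709 × 0.1439 = 2.459 × 10^-3 mol
n(I2) = n(S2O3^2-)/2 = 1.230 × 10^-3 mol
From the 2:1 ratio, n(Cu2+) in the aliquot = 2/1 × 1.230 × 10^-3 = 2.459 × 10^-3 mol
[Cu2+]_dilute = 2.459 × 10^-3 / 0.02050 = 0.1200 mol/L
[Cu2+]_original = 0.1200 × 500.0/24.54 = 2.444 mol/L

2.444 mol/L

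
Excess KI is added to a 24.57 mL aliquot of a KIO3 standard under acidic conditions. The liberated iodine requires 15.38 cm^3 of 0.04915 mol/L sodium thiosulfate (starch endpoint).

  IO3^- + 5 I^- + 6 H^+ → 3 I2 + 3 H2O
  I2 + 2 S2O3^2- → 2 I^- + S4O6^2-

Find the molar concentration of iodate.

n(S2O3^2-) = 0.01538 × 0.04915 = 7.559 × 10^-4 mol
n(I2) = n(S2O3^2-)/2 = 3.780 × 10^-4 mol
From the 1:3 ratio, n(IO3^-) in the aliquot = 1/3 × 3.780 × 10^-4 = 1.260 × 10^-4 mol
[IO3^-] = 1.260 × 10^-4 / 0.02457 = 0.005128 mol/L

0.005128 mol/L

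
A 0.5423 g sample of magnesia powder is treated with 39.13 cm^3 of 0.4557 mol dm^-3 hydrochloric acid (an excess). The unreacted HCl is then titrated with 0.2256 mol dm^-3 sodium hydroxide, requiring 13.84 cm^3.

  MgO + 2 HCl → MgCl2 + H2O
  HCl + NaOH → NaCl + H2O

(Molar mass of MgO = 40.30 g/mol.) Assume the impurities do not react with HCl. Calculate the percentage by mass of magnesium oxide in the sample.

n(HCl) added = 0.03913 × 0.4557 = 0.01783 mol
n(NaOH) used in back-titration = 0.01384 × 0.2256 = 3.122 × 10^-3 mol
n(HCl) left over = 3.122 × 10^-3 mol (1:1 ratio)
n(HCl) consumed by analyte = 0.01783 − 3.122 × 10^-3 = 0.01471 mol
From the 1:2 ratio, n(MgO) = 1/2 × 0.01471 = 7.355 × 10^-3 mol
mass of MgO = 7.355 × 10^-3 × 40.30 = 0.2964 g
% MgO = 0.2964 / 0.5423 × 100 = 54.65 %

54.65 %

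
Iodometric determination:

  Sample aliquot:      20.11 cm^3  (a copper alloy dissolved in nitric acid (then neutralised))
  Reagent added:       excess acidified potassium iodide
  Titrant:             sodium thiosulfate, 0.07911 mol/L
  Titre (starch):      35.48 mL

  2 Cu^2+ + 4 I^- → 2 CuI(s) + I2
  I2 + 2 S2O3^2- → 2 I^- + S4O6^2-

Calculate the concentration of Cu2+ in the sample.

0.1396 mol/L

n(S2O3^2-) = 0.03548 × 0.07911 = 2.807 × 10^-3 mol
n(I2) = n(S2O3^2-)/2 = 1.403 × 10^-3 mol
From the 2:1 ratio, n(Cu2+) in the aliquot = 2/1 × 1.403 × 10^-3 = 2.807 × 10^-3 mol
[Cu2+] = 2.807 × 10^-3 / 0.02011 = 0.1396 mol/L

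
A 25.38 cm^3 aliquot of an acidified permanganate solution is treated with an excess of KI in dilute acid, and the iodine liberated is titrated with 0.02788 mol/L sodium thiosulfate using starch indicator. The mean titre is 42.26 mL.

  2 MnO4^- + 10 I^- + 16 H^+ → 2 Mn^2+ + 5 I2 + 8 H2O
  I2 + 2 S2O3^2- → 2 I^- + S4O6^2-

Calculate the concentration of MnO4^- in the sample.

0.009285 mol/L

n(S2O3^2-) = 0.04226 × 0.02788 = 1.178 × 10^-3 mol
n(I2) = n(S2O3^2-)/2 = 5.891 × 10^-4 mol
From the 2:5 ratio, n(MnO4^-) in the aliquot = 2/5 × 5.891 × 10^-4 = 2.356 × 10^-4 mol
[MnO4^-] = 2.356 × 10^-4 / 0.02538 = 0.009285 mol/L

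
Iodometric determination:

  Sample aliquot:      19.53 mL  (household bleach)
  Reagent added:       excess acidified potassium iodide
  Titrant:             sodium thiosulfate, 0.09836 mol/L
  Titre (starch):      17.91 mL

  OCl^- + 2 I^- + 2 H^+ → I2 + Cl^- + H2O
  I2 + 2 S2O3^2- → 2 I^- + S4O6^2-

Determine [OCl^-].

0.04510 mol/L

n(S2O3^2-) = 0.01791 × 0.09836 = 1.762 × 10^-3 mol
n(I2) = n(S2O3^2-)/2 = 8.808 × 10^-4 mol
n(OCl^-) in the aliquot = 8.808 × 10^-4 mol (1:1 ratio)
[OCl^-] = 8.808 × 10^-4 / 0.01953 = 0.04510 mol/L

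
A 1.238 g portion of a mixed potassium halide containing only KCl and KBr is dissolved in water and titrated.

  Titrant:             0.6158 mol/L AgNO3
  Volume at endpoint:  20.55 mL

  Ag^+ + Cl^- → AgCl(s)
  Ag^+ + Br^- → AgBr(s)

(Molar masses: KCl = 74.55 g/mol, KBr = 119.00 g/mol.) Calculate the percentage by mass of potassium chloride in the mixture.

36.29 %

n(AgNO3) = 0.02055 × 0.6158 = 0.01265 mol
Let x = n(KCl), y = n(KBr).
Titrant: 1x + 1y = 0.01265;  mass: 74.55x + 119.00y = 1.238
Solving, x = 6.027 × 10^-3 mol, y = 6.628 × 10^-3 mol
mass of KCl = 6.027 × 10^-3 × 74.55 = 0.4493 g
% KCl = 0.4493 / 1.238 × 100 = 36.29 %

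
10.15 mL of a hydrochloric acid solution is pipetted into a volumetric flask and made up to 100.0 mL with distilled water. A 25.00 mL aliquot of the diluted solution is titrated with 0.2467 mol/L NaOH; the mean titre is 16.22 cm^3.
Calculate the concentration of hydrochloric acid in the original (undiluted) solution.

1.577 mol/L

HCl + NaOH → NaCl + H2O
n(NaOH) = 0.01622 × 0.2467 = 4.001 × 10^-3 mol
n(HCl) in the aliquot = 4.001 × 10^-3 mol (1:1 ratio)
[HCl]_dilute = 4.001 × 10^-3 / 0.02500 = 0.1601 mol/L
Dilution factor = 100.0 / 10.15 = 9.852
[HCl]_stock = 0.1601 × 9.852 = 1.577 mol/L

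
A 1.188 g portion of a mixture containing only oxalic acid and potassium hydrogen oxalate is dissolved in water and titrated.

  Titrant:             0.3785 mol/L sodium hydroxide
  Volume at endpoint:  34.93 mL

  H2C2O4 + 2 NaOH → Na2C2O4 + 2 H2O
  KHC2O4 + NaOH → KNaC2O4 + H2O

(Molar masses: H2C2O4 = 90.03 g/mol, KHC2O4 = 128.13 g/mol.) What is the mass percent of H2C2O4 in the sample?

23.07 %

n(NaOH) = 0.03493 × 0.3785 = 0.01322 mol
Let x = n(H2C2O4), y = n(KHC2O4).
Titrant: 2x + 1y = 0.01322;  mass: 90.03x + 128.13y = 1.188
Solving, x = 3.044 × 10^-3 mol, y = 7.133 × 10^-3 mol
mass of H2C2O4 = 3.044 × 10^-3 × 90.03 = 0.2741 g
% H2C2O4 = 0.2741 / 1.188 × 100 = 23.07 %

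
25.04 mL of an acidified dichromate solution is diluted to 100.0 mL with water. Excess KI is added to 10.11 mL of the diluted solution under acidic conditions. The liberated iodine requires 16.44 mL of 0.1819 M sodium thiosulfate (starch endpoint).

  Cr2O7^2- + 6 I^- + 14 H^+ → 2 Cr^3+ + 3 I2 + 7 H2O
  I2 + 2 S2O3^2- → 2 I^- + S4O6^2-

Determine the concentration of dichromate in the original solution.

n(S2O3^2-) = 0.01644 × 0.1819 = 2.990 × 10^-3 mol
n(I2) = n(S2O3^2-)/2 = 1.495 × 10^-3 mol
From the 1:3 ratio, n(Cr2O7^2-) in the aliquot = 1/3 × 1.495 × 10^-3 = 4.984 × 10^-4 mol
[Cr2O7^2-]_dilute = 4.984 × 10^-4 / 0.01011 = 0.04930 mol/L
[Cr2O7^2-]_original = 0.04930 × 100.0/25.04 = 0.1969 mol/L

0.1969 M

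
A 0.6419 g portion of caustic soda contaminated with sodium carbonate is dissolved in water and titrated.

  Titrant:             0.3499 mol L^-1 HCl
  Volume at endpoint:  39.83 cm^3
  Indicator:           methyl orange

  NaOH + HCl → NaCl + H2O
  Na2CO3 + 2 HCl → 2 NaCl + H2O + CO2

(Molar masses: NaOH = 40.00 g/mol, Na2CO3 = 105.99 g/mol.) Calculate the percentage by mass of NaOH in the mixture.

n(HCl) = 0.03983 × 0.3499 = 0.01394 mol
Let x = n(NaOH), y = n(Na2CO3).
Titrant: 1x + 2y = 0.01394;  mass: 40.00x + 105.99y = 0.6419
Solving, x = 7.439 × 10^-3 mol, y = 3.249 × 10^-3 mol
mass of NaOH = 7.439 × 10^-3 × 40.00 = 0.2975 g
% NaOH = 0.2975 / 0.6419 × 100 = 46.35 %

46.35 %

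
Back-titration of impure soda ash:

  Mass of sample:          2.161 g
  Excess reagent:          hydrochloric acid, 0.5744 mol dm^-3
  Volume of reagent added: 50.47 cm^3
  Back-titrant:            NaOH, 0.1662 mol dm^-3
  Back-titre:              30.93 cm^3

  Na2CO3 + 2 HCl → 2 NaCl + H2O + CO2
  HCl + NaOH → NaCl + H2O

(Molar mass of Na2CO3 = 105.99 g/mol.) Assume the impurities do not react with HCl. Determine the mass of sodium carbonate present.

n(HCl) added = 0.05047 × 0.5744 = 0.02899 mol
n(NaOH) used in back-titration = 0.03093 × 0.1662 = 5.141 × 10^-3 mol
n(HCl) left over = 5.141 × 10^-3 mol (1:1 ratio)
n(HCl) consumed by analyte = 0.02899 − 5.141 × 10^-3 = 0.02385 mol
From the 1:2 ratio, n(Na2CO3) = 1/2 × 0.02385 = 0.01192 mol
mass of Na2CO3 = 0.01192 × 105.99 = 1.264 g

1.264 g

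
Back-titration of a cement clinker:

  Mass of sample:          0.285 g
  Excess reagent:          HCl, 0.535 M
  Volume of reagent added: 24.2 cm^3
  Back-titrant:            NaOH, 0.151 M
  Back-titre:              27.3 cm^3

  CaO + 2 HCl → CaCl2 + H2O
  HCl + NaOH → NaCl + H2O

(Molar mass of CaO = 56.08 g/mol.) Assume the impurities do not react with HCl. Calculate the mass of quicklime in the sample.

n(HCl) added = 0.0242 × 0.535 = 0.0129 mol
n(NaOH) used in back-titration = 0.0273 × 0.151 = 4.12 × 10^-3 mol
n(HCl) left over = 4.12 × 10^-3 mol (1:1 ratio)
n(HCl) consumed by analyte = 0.0129 − 4.12 × 10^-3 = 8.82 × 10^-3 mol
From the 1:2 ratio, n(CaO) = 1/2 × 8.82 × 10^-3 = 4.41 × 10^-3 mol
mass of CaO = 4.41 × 10^-3 × 56.08 = 0.247 g

0.247 g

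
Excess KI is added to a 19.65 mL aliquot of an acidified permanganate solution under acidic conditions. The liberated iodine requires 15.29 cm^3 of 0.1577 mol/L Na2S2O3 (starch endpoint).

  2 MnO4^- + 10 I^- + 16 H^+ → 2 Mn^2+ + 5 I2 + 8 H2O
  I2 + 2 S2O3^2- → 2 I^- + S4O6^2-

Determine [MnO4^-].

0.02454 mol/L

n(S2O3^2-) = 0.01529 × 0.1577 = 2.411 × 10^-3 mol
n(I2) = n(S2O3^2-)/2 = 1.206 × 10^-3 mol
From the 2:5 ratio, n(MnO4^-) in the aliquot = 2/5 × 1.206 × 10^-3 = 4.822 × 10^-4 mol
[MnO4^-] = 4.822 × 10^-4 / 0.01965 = 0.02454 mol/L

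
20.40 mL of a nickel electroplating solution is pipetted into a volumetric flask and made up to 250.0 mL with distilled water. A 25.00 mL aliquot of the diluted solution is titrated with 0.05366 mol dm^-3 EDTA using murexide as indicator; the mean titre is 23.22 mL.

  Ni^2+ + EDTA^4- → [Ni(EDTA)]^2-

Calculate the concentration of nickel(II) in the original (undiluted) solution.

n(EDTA) = 0.02322 × 0.05366 = 1.246 × 10^-3 mol
n(Ni2+) in the aliquot = 1.246 × 10^-3 mol (1:1 ratio)
[Ni2+]_dilute = 1.246 × 10^-3 / 0.02500 = 0.04984 mol/L
Dilution factor = 250.0 / 20.40 = 12.25
[Ni2+]_stock = 0.04984 × 12.25 = 0.6108 mol/L

0.6108 mol/L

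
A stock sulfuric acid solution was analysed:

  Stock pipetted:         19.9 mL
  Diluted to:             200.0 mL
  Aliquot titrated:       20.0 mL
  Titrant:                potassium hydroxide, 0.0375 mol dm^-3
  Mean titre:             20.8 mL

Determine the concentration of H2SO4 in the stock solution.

0.196 mol/L

H2SO4 + 2 KOH → K2SO4 + 2 H2O
n(KOH) = 0.0208 × 0.0375 = 7.80 × 10^-4 mol
From the 1:2 ratio, n(H2SO4) in the aliquot = 1/2 × 7.80 × 10^-4 = 3.90 × 10^-4 mol
[H2SO4]_dilute = 3.90 × 10^-4 / 0.0200 = 0.0195 mol/L
Dilution factor = 200.0 / 19.9 = 10.05
[H2SO4]_stock = 0.0195 × 10.05 = 0.196 mol/L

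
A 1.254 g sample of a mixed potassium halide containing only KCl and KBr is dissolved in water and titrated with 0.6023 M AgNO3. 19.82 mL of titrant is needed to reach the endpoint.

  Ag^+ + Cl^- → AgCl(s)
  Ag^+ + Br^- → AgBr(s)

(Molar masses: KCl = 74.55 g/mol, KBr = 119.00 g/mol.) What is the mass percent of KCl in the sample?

22.28 %

n(AgNO3) = 0.01982 × 0.6023 = 0.01194 mol
Let x = n(KCl), y = n(KBr).
Titrant: 1x + 1y = 0.01194;  mass: 74.55x + 119.00y = 1.254
Solving, x = 3.747 × 10^-3 mol, y = 8.190 × 10^-3 mol
mass of KCl = 3.747 × 10^-3 × 74.55 = 0.2794 g
% KCl = 0.2794 / 1.254 × 100 = 22.28 %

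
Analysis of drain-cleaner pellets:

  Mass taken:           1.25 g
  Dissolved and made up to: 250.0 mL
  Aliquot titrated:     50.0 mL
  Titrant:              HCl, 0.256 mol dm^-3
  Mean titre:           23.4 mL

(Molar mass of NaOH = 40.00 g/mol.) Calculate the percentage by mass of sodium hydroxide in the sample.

95.8 %

NaOH + HCl → NaCl + H2O
n(HCl) per titration = 0.0234 × 0.256 = 5.99 × 10^-3 mol
n(NaOH) in each aliquot = 5.99 × 10^-3 mol (1:1 ratio)
n(NaOH) in the whole flask = 5.99 × 10^-3 × 250.0/50.0 = 0.0300 mol
mass of NaOH = 0.0300 × 40.00 = 1.20 g
% NaOH = 1.20 / 1.25 × 100 = 95.8 %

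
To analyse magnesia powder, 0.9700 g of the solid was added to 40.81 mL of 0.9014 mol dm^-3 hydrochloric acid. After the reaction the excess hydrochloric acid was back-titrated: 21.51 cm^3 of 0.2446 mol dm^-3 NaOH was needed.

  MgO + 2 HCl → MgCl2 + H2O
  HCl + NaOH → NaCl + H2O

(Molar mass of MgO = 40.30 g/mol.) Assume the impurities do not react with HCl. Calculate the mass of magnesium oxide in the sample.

n(HCl) added = 0.04081 × 0.9014 = 0.03679 mol
n(NaOH) used in back-titration = 0.02151 × 0.2446 = 5.261 × 10^-3 mol
n(HCl) left over = 5.261 × 10^-3 mol (1:1 ratio)
n(HCl) consumed by analyte = 0.03679 − 5.261 × 10^-3 = 0.03152 mol
From the 1:2 ratio, n(MgO) = 1/2 × 0.03152 = 0.01576 mol
mass of MgO = 0.01576 × 40.30 = 0.6352 g

0.6352 g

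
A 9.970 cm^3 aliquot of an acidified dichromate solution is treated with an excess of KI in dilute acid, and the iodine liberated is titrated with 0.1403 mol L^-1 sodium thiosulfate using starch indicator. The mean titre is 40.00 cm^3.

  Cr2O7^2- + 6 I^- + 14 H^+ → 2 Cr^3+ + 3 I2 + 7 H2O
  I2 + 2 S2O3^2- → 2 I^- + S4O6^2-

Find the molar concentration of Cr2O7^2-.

0.09381 mol/L

n(S2O3^2-) = 0.04000 × 0.1403 = 5.612 × 10^-3 mol
n(I2) = n(S2O3^2-)/2 = 2.806 × 10^-3 mol
From the 1:3 ratio, n(Cr2O7^2-) in the aliquot = 1/3 × 2.806 × 10^-3 = 9.353 × 10^-4 mol
[Cr2O7^2-] = 9.353 × 10^-4 / 0.009970 = 0.09381 mol/L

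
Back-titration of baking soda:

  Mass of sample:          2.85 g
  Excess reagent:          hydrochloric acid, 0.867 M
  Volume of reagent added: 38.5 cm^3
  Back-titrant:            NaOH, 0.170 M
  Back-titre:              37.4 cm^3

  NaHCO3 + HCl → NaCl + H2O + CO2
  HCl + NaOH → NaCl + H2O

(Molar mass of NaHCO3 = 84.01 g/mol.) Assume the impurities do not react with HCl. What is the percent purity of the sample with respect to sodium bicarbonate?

79.7 %

n(HCl) added = 0.0385 × 0.867 = 0.0334 mol
n(NaOH) used in back-titration = 0.0374 × 0.170 = 6.36 × 10^-3 mol
n(HCl) left over = 6.36 × 10^-3 mol (1:1 ratio)
n(HCl) consumed by analyte = 0.0334 − 6.36 × 10^-3 = 0.0270 mol
n(NaHCO3) = 0.0270 mol (1:1 ratio)
mass of NaHCO3 = 0.0270 × 84.01 = 2.27 g
% NaHCO3 = 2.27 / 2.85 × 100 = 79.7 %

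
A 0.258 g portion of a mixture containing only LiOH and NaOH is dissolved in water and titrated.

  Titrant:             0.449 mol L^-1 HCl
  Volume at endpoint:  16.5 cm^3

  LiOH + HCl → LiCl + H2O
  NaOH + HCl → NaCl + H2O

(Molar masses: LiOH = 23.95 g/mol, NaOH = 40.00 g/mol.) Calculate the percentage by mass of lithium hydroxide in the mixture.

22.2 %

n(HCl) = 0.0165 × 0.449 = 7.41 × 10^-3 mol
Let x = n(LiOH), y = n(NaOH).
Titrant: 1x + 1y = 7.41 × 10^-3;  mass: 23.95x + 40.00y = 0.258
Solving, x = 2.39 × 10^-3 mol, y = 5.02 × 10^-3 mol
mass of LiOH = 2.39 × 10^-3 × 23.95 = 0.0572 g
% LiOH = 0.0572 / 0.258 × 100 = 22.2 %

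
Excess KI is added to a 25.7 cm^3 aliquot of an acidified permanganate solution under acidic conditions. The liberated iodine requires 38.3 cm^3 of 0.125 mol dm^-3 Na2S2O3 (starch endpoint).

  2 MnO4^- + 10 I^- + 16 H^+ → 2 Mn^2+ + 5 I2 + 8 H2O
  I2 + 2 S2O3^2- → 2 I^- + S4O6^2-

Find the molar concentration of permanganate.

0.0373 mol/L

n(S2O3^2-) = 0.0383 × 0.125 = 4.79 × 10^-3 mol
n(I2) = n(S2O3^2-)/2 = 2.39 × 10^-3 mol
From the 2:5 ratio, n(MnO4^-) in the aliquot = 2/5 × 2.39 × 10^-3 = 9.57 × 10^-4 mol
[MnO4^-] = 9.57 × 10^-4 / 0.0257 = 0.0373 mol/L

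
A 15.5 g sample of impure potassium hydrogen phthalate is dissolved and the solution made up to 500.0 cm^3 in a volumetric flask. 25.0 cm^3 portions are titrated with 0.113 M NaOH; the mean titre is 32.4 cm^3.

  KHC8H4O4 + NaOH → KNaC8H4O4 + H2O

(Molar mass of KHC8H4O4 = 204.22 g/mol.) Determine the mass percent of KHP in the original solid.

96.5 %

n(NaOH) per titration = 0.0324 × 0.113 = 3.66 × 10^-3 mol
n(KHC8H4O4) in each aliquot = 3.66 × 10^-3 mol (1:1 ratio)
n(KHC8H4O4) in the whole flask = 3.66 × 10^-3 × 500.0/25.0 = 0.0732 mol
mass of KHC8H4O4 = 0.0732 × 204.22 = 15.0 g
% KHC8H4O4 = 15.0 / 15.5 × 100 = 96.5 %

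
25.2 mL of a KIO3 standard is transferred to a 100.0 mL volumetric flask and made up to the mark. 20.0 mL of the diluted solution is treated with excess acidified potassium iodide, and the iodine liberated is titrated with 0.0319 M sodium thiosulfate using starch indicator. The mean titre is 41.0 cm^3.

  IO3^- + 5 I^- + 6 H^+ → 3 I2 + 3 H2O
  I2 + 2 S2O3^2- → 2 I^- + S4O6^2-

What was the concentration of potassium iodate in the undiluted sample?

0.0433 M

n(S2O3^2-) = 0.0410 × 0.0319 = 1.31 × 10^-3 mol
n(I2) = n(S2O3^2-)/2 = 6.54 × 10^-4 mol
From the 1:3 ratio, n(IO3^-) in the aliquot = 1/3 × 6.54 × 10^-4 = 2.18 × 10^-4 mol
[IO3^-]_dilute = 2.18 × 10^-4 / 0.0200 = 0.0109 mol/L
[IO3^-]_original = 0.0109 × 100.0/25.2 = 0.0433 mol/L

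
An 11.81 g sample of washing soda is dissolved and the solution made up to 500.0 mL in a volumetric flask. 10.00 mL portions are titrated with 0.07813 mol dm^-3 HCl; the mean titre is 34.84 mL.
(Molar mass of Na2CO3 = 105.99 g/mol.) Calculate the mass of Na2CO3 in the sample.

Na2CO3 + 2 HCl → 2 NaCl + H2O + CO2
n(HCl) per titration = 0.03484 × 0.07813 = 2.722 × 10^-3 mol
From the 1:2 ratio, n(Na2CO3) in each aliquot = 1/2 × 2.722 × 10^-3 = 1.361 × 10^-3 mol
n(Na2CO3) in the whole flask = 1.361 × 10^-3 × 500.0/10.00 = 0.06805 mol
mass of Na2CO3 = 0.06805 × 105.99 = 7.213 g

7.213 g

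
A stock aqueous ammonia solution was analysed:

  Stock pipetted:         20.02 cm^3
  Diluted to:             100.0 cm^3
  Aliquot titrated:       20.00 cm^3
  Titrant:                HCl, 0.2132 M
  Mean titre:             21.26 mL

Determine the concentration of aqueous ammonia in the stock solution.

NH3 + HCl → NH4Cl
n(HCl) = 0.02126 × 0.2132 = 4.533 × 10^-3 mol
n(NH3) in the aliquot = 4.533 × 10^-3 mol (1:1 ratio)
[NH3]_dilute = 4.533 × 10^-3 / 0.02000 = 0.2266 mol/L
Dilution factor = 100.0 / 20.02 = 4.995
[NH3]_stock = 0.2266 × 4.995 = 1.132 mol/L

1.132 M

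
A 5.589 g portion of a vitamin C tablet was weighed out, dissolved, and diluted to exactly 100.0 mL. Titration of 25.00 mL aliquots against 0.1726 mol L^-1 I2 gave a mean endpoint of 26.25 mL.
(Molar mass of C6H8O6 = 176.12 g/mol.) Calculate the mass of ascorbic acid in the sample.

3.192 g

C6H8O6 + I2 → C6H6O6 + 2 HI
n(I2) per titration = 0.02625 × 0.1726 = 4.531 × 10^-3 mol
n(C6H8O6) in each aliquot = 4.531 × 10^-3 mol (1:1 ratio)
n(C6H8O6) in the whole flask = 4.531 × 10^-3 × 100.0/25.00 = 0.01812 mol
mass of C6H8O6 = 0.01812 × 176.12 = 3.192 g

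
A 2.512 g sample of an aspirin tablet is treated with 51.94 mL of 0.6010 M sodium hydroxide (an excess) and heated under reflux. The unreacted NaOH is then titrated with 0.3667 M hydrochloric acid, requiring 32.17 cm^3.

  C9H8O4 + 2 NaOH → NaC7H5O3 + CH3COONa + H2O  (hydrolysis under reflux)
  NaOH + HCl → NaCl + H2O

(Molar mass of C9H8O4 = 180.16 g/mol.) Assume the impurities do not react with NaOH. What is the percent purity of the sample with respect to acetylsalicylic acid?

69.64 %

n(NaOH) added = 0.05194 × 0.6010 = 0.03122 mol
n(HCl) used in back-titration = 0.03217 × 0.3667 = 0.01180 mol
n(NaOH) left over = 0.01180 mol (1:1 ratio)
n(NaOH) consumed by analyte = 0.03122 − 0.01180 = 0.01942 mol
From the 1:2 ratio, n(C9H8O4) = 1/2 × 0.01942 = 9.710 × 10^-3 mol
mass of C9H8O4 = 9.710 × 10^-3 × 180.16 = 1.749 g
% C9H8O4 = 1.749 / 2.512 × 100 = 69.64 %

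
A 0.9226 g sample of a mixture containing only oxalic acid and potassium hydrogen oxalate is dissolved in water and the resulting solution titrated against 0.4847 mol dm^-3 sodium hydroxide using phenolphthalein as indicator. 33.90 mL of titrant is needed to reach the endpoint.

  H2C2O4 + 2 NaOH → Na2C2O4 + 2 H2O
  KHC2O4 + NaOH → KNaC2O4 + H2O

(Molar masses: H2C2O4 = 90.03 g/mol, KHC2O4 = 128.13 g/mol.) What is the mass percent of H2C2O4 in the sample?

69.43 %

n(NaOH) = 0.03390 × 0.4847 = 0.01643 mol
Let x = n(H2C2O4), y = n(KHC2O4).
Titrant: 2x + 1y = 0.01643;  mass: 90.03x + 128.13y = 0.9226
Solving, x = 7.115 × 10^-3 mol, y = 2.201 × 10^-3 mol
mass of H2C2O4 = 7.115 × 10^-3 × 90.03 = 0.6406 g
% H2C2O4 = 0.6406 / 0.9226 × 100 = 69.43 %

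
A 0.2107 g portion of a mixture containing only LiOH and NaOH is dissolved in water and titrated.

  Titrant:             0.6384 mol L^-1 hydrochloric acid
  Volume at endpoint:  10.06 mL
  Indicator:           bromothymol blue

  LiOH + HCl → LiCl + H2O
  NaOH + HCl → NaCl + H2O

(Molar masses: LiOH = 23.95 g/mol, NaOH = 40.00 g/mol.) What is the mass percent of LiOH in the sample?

32.71 %

n(HCl) = 0.01006 × 0.6384 = 6.422 × 10^-3 mol
Let x = n(LiOH), y = n(NaOH).
Titrant: 1x + 1y = 6.422 × 10^-3;  mass: 23.95x + 40.00y = 0.2107
Solving, x = 2.878 × 10^-3 mol, y = 3.544 × 10^-3 mol
mass of LiOH = 2.878 × 10^-3 × 23.95 = 0.06893 g
% LiOH = 0.06893 / 0.2107 × 100 = 32.71 %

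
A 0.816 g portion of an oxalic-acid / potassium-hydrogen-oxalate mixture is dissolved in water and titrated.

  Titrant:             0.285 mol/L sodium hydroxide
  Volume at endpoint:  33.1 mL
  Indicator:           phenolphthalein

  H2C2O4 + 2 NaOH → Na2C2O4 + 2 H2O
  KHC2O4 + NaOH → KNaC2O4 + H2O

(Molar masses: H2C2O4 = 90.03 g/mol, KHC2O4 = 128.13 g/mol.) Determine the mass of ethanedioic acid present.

n(NaOH) = 0.0331 × 0.285 = 9.43 × 10^-3 mol
Let x = n(H2C2O4), y = n(KHC2O4).
Titrant: 2x + 1y = 9.43 × 10^-3;  mass: 90.03x + 128.13y = 0.816
Solving, x = 2.36 × 10^-3 mol, y = 4.71 × 10^-3 mol
mass of H2C2O4 = 2.36 × 10^-3 × 90.03 = 0.213 g

0.213 g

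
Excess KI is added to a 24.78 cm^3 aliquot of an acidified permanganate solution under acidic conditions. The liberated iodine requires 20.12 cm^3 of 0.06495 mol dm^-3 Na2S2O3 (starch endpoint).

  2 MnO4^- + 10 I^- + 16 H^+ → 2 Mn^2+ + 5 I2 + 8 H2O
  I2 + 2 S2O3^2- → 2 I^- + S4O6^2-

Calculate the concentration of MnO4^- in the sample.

n(S2O3^2-) = 0.02012 × 0.06495 = 1.307 × 10^-3 mol
n(I2) = n(S2O3^2-)/2 = 6.534 × 10^-4 mol
From the 2:5 ratio, n(MnO4^-) in the aliquot = 2/5 × 6.534 × 10^-4 = 2.614 × 10^-4 mol
[MnO4^-] = 2.614 × 10^-4 / 0.02478 = 0.01055 mol/L

0.01055 mol/L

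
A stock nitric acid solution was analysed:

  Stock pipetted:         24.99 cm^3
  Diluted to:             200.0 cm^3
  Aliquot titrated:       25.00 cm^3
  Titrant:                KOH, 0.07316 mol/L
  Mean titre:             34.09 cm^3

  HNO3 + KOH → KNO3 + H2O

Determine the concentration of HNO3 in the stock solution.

n(KOH) = 0.03409 × 0.07316 = 2.494 × 10^-3 mol
n(HNO3) in the aliquot = 2.494 × 10^-3 mol (1:1 ratio)
[HNO3]_dilute = 2.494 × 10^-3 / 0.02500 = 0.09976 mol/L
Dilution factor = 200.0 / 24.99 = 8.003
[HNO3]_stock = 0.09976 × 8.003 = 0.7984 mol/L

0.7984 mol/L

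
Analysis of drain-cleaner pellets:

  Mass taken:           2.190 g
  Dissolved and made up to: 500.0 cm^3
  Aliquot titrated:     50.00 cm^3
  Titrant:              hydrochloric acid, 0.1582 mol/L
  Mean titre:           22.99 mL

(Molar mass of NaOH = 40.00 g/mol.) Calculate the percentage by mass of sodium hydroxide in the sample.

66.43 %

NaOH + HCl → NaCl + H2O
n(HCl) per titration = 0.02299 × 0.1582 = 3.637 × 10^-3 mol
n(NaOH) in each aliquot = 3.637 × 10^-3 mol (1:1 ratio)
n(NaOH) in the whole flask = 3.637 × 10^-3 × 500.0/50.00 = 0.03637 mol
mass of NaOH = 0.03637 × 40.00 = 1.455 g
% NaOH = 1.455 / 2.190 × 100 = 66.43 %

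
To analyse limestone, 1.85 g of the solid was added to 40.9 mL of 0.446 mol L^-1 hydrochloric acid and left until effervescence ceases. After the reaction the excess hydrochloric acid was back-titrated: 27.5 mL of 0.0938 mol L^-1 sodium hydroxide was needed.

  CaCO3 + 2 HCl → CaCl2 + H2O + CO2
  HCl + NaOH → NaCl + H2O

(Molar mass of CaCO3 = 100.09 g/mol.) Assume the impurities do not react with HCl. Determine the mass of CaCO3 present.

n(HCl) added = 0.0409 × 0.446 = 0.0182 mol
n(NaOH) used in back-titration = 0.0275 × 0.0938 = 2.58 × 10^-3 mol
n(HCl) left over = 2.58 × 10^-3 mol (1:1 ratio)
n(HCl) consumed by analyte = 0.0182 − 2.58 × 10^-3 = 0.0157 mol
From the 1:2 ratio, n(CaCO3) = 1/2 × 0.0157 = 7.83 × 10^-3 mol
mass of CaCO3 = 7.83 × 10^-3 × 100.09 = 0.784 g

0.784 g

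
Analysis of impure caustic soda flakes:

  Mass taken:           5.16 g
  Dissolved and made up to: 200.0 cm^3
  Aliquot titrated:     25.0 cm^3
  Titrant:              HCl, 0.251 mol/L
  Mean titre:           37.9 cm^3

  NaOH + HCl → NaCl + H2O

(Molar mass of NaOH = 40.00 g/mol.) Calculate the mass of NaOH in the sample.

3.04 g

n(HCl) per titration = 0.0379 × 0.251 = 9.51 × 10^-3 mol
n(NaOH) in each aliquot = 9.51 × 10^-3 mol (1:1 ratio)
n(NaOH) in the whole flask = 9.51 × 10^-3 × 200.0/25.0 = 0.0761 mol
mass of NaOH = 0.0761 × 40.00 = 3.04 g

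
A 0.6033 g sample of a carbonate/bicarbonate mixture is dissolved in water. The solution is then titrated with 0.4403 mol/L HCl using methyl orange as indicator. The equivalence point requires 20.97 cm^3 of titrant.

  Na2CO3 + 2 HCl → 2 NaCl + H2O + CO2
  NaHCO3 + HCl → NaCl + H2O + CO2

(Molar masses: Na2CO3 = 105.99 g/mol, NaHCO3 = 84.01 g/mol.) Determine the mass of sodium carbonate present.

n(HCl) = 0.02097 × 0.4403 = 9.233 × 10^-3 mol
Let x = n(Na2CO3), y = n(NaHCO3).
Titrant: 2x + 1y = 9.233 × 10^-3;  mass: 105.99x + 84.01y = 0.6033
Solving, x = 2.779 × 10^-3 mol, y = 3.675 × 10^-3 mol
mass of Na2CO3 = 2.779 × 10^-3 × 105.99 = 0.2945 g

0.2945 g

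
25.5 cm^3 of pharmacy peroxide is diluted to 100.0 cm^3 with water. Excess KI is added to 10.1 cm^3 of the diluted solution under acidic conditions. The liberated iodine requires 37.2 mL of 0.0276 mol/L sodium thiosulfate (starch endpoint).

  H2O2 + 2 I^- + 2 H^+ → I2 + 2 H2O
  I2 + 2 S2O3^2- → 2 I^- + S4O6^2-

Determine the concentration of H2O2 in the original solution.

n(S2O3^2-) = 0.0372 × 0.0276 = 1.03 × 10^-3 mol
n(I2) = n(S2O3^2-)/2 = 5.13 × 10^-4 mol
n(H2O2) in the aliquot = 5.13 × 10^-4 mol (1:1 ratio)
[H2O2]_dilute = 5.13 × 10^-4 / 0.0101 = 0.0508 mol/L
[H2O2]_original = 0.0508 × 100.0/25.5 = 0.199 mol/L

0.199 mol/L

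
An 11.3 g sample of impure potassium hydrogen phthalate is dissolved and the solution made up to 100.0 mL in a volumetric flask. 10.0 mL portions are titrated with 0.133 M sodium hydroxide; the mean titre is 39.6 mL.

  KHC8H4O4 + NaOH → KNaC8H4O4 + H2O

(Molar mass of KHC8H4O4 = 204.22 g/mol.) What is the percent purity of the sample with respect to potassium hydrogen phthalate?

n(NaOH) per titration = 0.0396 × 0.133 = 5.27 × 10^-3 mol
n(KHC8H4O4) in each aliquot = 5.27 × 10^-3 mol (1:1 ratio)
n(KHC8H4O4) in the whole flask = 5.27 × 10^-3 × 100.0/10.0 = 0.0527 mol
mass of KHC8H4O4 = 0.0527 × 204.22 = 10.8 g
% KHC8H4O4 = 10.8 / 11.3 × 100 = 95.2 %

95.2 %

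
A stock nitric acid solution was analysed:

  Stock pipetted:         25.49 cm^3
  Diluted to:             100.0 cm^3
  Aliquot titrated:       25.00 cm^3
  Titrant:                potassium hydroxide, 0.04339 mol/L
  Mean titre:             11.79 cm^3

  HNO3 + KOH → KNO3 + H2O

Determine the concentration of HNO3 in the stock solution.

n(KOH) = 0.01179 × 0.04339 = 5.116 × 10^-4 mol
n(HNO3) in the aliquot = 5.116 × 10^-4 mol (1:1 ratio)
[HNO3]_dilute = 5.116 × 10^-4 / 0.02500 = 0.02046 mol/L
Dilution factor = 100.0 / 25.49 = 3.923
[HNO3]_stock = 0.02046 × 3.923 = 0.08028 mol/L

0.08028 mol/L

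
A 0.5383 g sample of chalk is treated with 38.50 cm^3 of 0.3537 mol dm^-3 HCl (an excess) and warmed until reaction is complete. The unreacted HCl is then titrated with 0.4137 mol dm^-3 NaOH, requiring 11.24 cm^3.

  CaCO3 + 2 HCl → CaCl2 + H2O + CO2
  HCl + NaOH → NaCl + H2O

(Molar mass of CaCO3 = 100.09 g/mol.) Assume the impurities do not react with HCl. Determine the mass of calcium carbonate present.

0.4488 g

n(HCl) added = 0.03850 × 0.3537 = 0.01362 mol
n(NaOH) used in back-titration = 0.01124 × 0.4137 = 4.650 × 10^-3 mol
n(HCl) left over = 4.650 × 10^-3 mol (1:1 ratio)
n(HCl) consumed by analyte = 0.01362 − 4.650 × 10^-3 = 8.967 × 10^-3 mol
From the 1:2 ratio, n(CaCO3) = 1/2 × 8.967 × 10^-3 = 4.484 × 10^-3 mol
mass of CaCO3 = 4.484 × 10^-3 × 100.09 = 0.4488 g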